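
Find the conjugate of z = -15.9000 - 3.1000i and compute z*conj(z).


z_bar = -15.9000 + 3.1000i
z*z_bar = (-15.9)^2 + (-3.1)^2 = 252.81 + 9.61 = 262.42

z_bar = -15.9000 + 3.1000i, z*z_bar = 262.42


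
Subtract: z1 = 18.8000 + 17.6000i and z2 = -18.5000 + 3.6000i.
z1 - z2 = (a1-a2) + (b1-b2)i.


Real: 18.8 + 18.5 = 37.3
Imag: 17.6 - 3.6 = 14

37.3000 + 14.0000i


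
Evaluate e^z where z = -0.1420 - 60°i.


e^-0.1420 = 0.8676
cos(-60°) = 0.5
sin(-60°) = -0.86603
Real = 0.8676*0.5 = 0.4338
Imag = 0.8676*(-0.86603) = -0.7514

0.4338 - 0.7514i


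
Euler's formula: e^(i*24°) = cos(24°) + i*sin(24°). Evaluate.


cos(24°) = 0.9135
sin(24°) = 0.4067

e^(i*24°) = 0.9135 + 0.4067i


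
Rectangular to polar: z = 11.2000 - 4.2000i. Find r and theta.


r = sqrt(125.44+17.64) = sqrt(143.08) = 11.9616
theta = atan2(-4.2, 11.2) = -20.5560 degrees

r = 11.9616, theta = -20.5560 degrees


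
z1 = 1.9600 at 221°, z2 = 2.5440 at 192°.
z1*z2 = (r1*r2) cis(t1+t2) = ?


r = 1.9600 * 2.5440 = 4.9862
theta = 221° + 192° = 413° = 53° (mod 360)

4.9862 cis(53°)


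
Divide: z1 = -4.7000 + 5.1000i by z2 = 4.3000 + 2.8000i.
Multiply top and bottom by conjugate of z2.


Conjugate of z2 = 4.3000 - 2.8000i
Numerator: (-4.7000 + 5.1000i)(4.3000 - 2.8000i) = -5.9300 + 35.0900i
Denominator: 4.3^2 + 2.8^2 = 26.33
Result = (-5.9300 + 35.0900i)/26.33

-0.2252 + 1.3327i


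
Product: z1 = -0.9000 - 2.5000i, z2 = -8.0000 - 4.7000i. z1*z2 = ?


Real = -0.9*(-8) - (-2.5)*(-4.7) = 7.2 - 11.75 = -4.55
Imag = -0.9*(-4.7) - (8)*(-2.5) = 4.23 + 20 = 24.23

-4.5500 + 24.2300i


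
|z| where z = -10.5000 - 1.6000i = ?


|z| = sqrt((-10.5)^2 + (-1.6)^2) = sqrt(110.25 + 2.56) = sqrt(112.81) = 10.6212

|z| = 10.6212


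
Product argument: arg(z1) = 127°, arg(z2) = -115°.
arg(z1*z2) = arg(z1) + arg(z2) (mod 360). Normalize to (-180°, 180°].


arg(z1*z2) = 127° - 115° = 12°
Normalized to (-180°, 180°]: 12°

12°


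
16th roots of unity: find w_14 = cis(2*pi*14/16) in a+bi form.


Angle = 360*14/16 = 315°
a = cos(315°) = 0.7071
b = sin(315°) = -0.7071

0.7071 - 0.7071i


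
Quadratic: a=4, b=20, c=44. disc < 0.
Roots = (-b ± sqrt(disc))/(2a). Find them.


disc = 20^2 - 4*4*44 = 400 - 704 = -304
sqrt(|disc|) = sqrt(304) = 17.4356
Real part = -20/(2*4) = -2.5000
Imag part = 17.4356/(2*4) = 2.1794

-2.5000 ± 2.1794i


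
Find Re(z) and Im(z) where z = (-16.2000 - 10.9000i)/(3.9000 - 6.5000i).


Multiply by conjugate: (-16.2000 - 10.9000i)(3.9000 + 6.5000i) / (3.9^2 + (-6.5)^2)
Numerator real = -16.2*3.9 - (10.9)*(-6.5) = 7.67
Numerator imag = -10.9*3.9 - (-16.2)*(-6.5) = -147.81
Denominator = 57.46
Re(z) = 7.67/57.46 = 0.1335
Im(z) = -147.81/57.46 = -2.5724

Re(z) = 0.1335, Im(z) = -2.5724


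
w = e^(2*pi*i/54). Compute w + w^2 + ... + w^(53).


With w = e^(2*pi*i/54), all 54 of the 54th roots of unity w^0 = 1, w, ..., w^(53) sum to 0: 1 + w + ... + w^(53) = (1 - w^54)/(1 - w) = 0 since w^54 = 1, w ≠ 1.
Removing the root 1: w + w^2 + ... + w^(53) = 0 - 1 = -1

Sum = -1


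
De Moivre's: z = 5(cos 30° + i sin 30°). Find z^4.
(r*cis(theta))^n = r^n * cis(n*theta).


r^4 = 5^4 = 625
n*theta = 4*30° = 120° = 120° (mod 360)
a = 625*cos(120°) = -312.5000
b = 625*sin(120°) = 541.2659

625 cis(120°) = -312.5000 + 541.2659i


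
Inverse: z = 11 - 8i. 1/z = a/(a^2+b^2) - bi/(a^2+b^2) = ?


|z|^2 = 121+64 = 185
1/z = (11 + 8i)/185

1/z = 0.0595 + 0.0432i


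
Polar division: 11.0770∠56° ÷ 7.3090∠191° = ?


r = 11.0770 / 7.3090 = 1.5155
theta = 56° - 191° = -135° = 225° (mod 360)

1.5155 cis(225°)


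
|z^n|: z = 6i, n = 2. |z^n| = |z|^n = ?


|z| = sqrt(0+36) = sqrt(36) = 6
|z^2| = |z|^2 = 6^2 = 36

|z^2| = 36


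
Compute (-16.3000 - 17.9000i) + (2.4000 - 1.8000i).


Real: -16.3 + 2.4 = -13.9
Imag: -17.9 - 1.8 = -19.7

-13.9000 - 19.7000i


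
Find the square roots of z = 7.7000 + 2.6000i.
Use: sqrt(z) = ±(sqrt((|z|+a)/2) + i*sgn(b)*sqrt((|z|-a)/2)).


|z| = sqrt(59.29+6.76) = 8.1271
sqrt((|z|+a)/2) = sqrt((8.1271+7.7)/2) = sqrt(7.9136) = 2.8131
sqrt((|z|-a)/2) = sqrt((8.1271-7.7)/2) = sqrt(0.2136) = 0.4621

±(2.8131 + 0.4621i) i.e. 2.8131 + 0.4621i and -2.8131 - 0.4621i


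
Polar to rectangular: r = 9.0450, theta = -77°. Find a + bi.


a = 9.0450*cos(-77°) = 9.0450*0.22495 = 2.0347
b = 9.0450*sin(-77°) = 9.0450*(-0.97437) = -8.8132

2.0347 - 8.8132i


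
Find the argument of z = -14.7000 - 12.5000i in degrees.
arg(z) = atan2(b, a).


Re = -14.7, Im = -12.5
arg = atan2(-12.5, -14.7) = -139.6242 degrees

arg(z) = -139.6242 degrees


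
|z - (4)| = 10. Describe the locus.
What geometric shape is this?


|z - z0| = r is a circle with center z0 and radius r.
Center = (4, 0), radius = 10

Circle with center (4, 0) and radius 10


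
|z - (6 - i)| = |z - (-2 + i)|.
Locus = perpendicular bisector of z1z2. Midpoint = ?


Equal distances means the locus is the perpendicular bisector of z1 and z2.
Midpoint = ((6+(-2))/2, (-1+1)/2) = (2.0000, 0)

Perpendicular bisector through (2.0000, 0)


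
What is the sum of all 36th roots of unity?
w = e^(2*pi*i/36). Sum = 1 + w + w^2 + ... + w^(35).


The sum of all 36th roots of unity is 0.
Geometric series: (1 - w^36)/(1 - w) = (1-1)/(1-w) = 0 since w^36 = 1, w ≠ 1.
Alternatively: coefficient of z^35 in z^36 - 1 is 0.

0


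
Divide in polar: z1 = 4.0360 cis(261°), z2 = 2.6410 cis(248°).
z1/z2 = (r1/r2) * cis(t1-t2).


r = 4.0360 / 2.6410 = 1.5282
theta = 261° - 248° = 13° = 13° (mod 360)

1.5282 cis(13°)


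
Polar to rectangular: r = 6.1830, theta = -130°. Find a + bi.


a = 6.1830*cos(-130°) = 6.1830*(-0.6428) = -3.9744
b = 6.1830*sin(-130°) = 6.1830*(-0.766044) = -4.7365

-3.9744 - 4.7365i


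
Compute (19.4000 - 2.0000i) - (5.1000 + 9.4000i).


Real: 19.4 - 5.1 = 14.3
Imag: -2 - 9.4 = -11.4

14.3000 - 11.4000i


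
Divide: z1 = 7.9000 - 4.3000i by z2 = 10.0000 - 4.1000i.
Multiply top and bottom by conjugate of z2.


Conjugate of z2 = 10.0000 + 4.1000i
Numerator: (7.9000 - 4.3000i)(10.0000 + 4.1000i) = 96.6300 - 10.6100i
Denominator: 10^2 + (-4.1)^2 = 116.81
Result = (96.6300 - 10.6100i)/116.81

0.8272 - 0.0908i


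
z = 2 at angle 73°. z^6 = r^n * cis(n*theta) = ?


r^6 = 2^6 = 64
n*theta = 6*73° = 438° = 78° (mod 360)
a = 64*cos(78°) = 13.3063
b = 64*sin(78°) = 62.6014

64 cis(78°) = 13.3063 + 62.6014i


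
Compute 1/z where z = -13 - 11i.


|z|^2 = 169+121 = 290
1/z = (-13 + 11i)/290

1/z = -0.0448 + 0.0379i


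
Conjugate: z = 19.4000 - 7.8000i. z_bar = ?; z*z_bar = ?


z_bar = 19.4000 + 7.8000i
z*z_bar = 19.4^2 + (-7.8)^2 = 376.36 + 60.84 = 437.2

z_bar = 19.4000 + 7.8000i, z*z_bar = 437.2


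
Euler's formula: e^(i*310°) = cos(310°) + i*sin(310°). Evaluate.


cos(310°) = 0.6428
sin(310°) = -0.7660

e^(i*310°) = 0.6428 - 0.7660i


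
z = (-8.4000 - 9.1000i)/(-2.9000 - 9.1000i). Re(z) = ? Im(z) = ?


Multiply by conjugate: (-8.4000 - 9.1000i)(-2.9000 + 9.1000i) / ((-2.9)^2 + (-9.1)^2)
Numerator real = -8.4*(-2.9) - (9.1)*(-9.1) = 107.17
Numerator imag = -9.1*(-2.9) - (-8.4)*(-9.1) = -50.05
Denominator = 91.22
Re(z) = 107.17/91.22 = 1.1749
Im(z) = -50.05/91.22 = -0.5487

Re(z) = 1.1749, Im(z) = -0.5487


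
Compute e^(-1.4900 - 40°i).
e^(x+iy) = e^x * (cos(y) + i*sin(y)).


e^-1.4900 = 0.22537
cos(-40°) = 0.766
sin(-40°) = -0.6428
Real = 0.22537*0.766 = 0.1726
Imag = 0.22537*(-0.6428) = -0.1449

0.1726 - 0.1449i


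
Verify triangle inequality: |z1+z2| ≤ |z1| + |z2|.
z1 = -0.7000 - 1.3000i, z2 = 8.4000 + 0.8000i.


|z1| = sqrt((-0.7)^2 + (-1.3)^2) = sqrt(2.18) = 1.4765
|z2| = sqrt(8.4^2 + 0.8^2) = sqrt(71.2) = 8.4380
z1+z2 = 7.7000 - 0.5000i
|z1+z2| = sqrt(59.54) = 7.7162
|z1|+|z2| = 1.4765 + 8.4380 = 9.9145

|z1+z2| = 7.7162 ≤ |z1|+|z2| = 9.9145 (verified)


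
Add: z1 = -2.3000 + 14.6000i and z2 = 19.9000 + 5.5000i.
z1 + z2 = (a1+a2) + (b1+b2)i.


Real: -2.3 + 19.9 = 17.6
Imag: 14.6 + 5.5 = 20.1

17.6000 + 20.1000i


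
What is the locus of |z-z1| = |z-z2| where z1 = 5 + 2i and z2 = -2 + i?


Equal distances means the locus is the perpendicular bisector of z1 and z2.
Midpoint = ((5+(-2))/2, (2+1)/2) = (1.5000, 1.5000)

Perpendicular bisector through (1.5000, 1.5000)


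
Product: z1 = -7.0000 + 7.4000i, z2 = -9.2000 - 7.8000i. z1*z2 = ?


Real = -7*(-9.2) - 7.4*(-7.8) = 64.4 - (-57.72) = 122.12
Imag = -7*(-7.8) - (9.2)*7.4 = 54.6 - (68.08) = -13.48

122.1200 - 13.4800i


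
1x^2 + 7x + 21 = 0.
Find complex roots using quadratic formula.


disc = 7^2 - 4*1*21 = 49 - 84 = -35
sqrt(|disc|) = sqrt(35) = 5.9161
Real part = -7/(2*1) = -3.5000
Imag part = 5.9161/(2*1) = 2.9580

-3.5000 ± 2.9580i


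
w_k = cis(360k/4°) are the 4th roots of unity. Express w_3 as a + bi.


Angle = 360*3/4 = 270°
a = cos(270°) = 0
b = sin(270°) = -1.0000

0 - 1.0000i


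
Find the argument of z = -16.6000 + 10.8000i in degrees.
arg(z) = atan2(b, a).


Re = -16.6, Im = 10.8
arg = atan2(10.8, -16.6) = 146.9519 degrees

arg(z) = 146.9519 degrees


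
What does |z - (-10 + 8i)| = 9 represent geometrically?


|z - z0| = r is a circle with center z0 and radius r.
Center = (-10, 8), radius = 9

Circle with center (-10, 8) and radius 9


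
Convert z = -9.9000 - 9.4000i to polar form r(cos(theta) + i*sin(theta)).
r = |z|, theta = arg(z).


r = sqrt(98.01+88.36) = sqrt(186.37) = 13.6517
theta = atan2(-9.4, -9.9) = -136.4840 degrees

r = 13.6517, theta = -136.4840 degrees


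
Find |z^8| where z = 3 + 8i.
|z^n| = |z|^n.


|z| = sqrt(9+64) = sqrt(73) = 8.5440
|z^8| = |z|^8 = (sqrt(73))^8 = 73^4 = 28398241

|z^8| = 28398241


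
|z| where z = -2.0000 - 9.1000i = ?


|z| = sqrt((-2)^2 + (-9.1)^2) = sqrt(4 + 82.81) = sqrt(86.81) = 9.3172

|z| = 9.3172


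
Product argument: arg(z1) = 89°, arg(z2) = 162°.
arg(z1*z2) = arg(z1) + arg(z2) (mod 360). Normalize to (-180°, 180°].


arg(z1*z2) = 89° + 162° = 251°
Normalized to (-180°, 180°]: -109°

-109°


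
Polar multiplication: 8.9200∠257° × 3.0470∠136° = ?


r = 8.9200 * 3.0470 = 27.1792
theta = 257° + 136° = 393° = 33° (mod 360)

27.1792 cis(33°)


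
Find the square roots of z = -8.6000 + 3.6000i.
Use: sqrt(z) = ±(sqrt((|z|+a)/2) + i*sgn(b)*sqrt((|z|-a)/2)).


|z| = sqrt(73.96+12.96) = 9.3231
sqrt((|z|+a)/2) = sqrt((9.3231+(-8.6))/2) = sqrt(0.3615) = 0.6013
sqrt((|z|-a)/2) = sqrt((9.3231-(-8.6))/2) = sqrt(8.9615) = 2.9936

±(0.6013 + 2.9936i) i.e. 0.6013 + 2.9936i and -0.6013 - 2.9936i


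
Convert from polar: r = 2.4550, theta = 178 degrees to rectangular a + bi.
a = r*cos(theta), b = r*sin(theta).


a = 2.4550*cos(178°) = 2.4550*(-0.9994) = -2.4535
b = 2.4550*sin(178°) = 2.4550*0.0349 = 0.0857

-2.4535 + 0.0857i


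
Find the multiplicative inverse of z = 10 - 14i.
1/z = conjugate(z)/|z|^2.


|z|^2 = 100+196 = 296
1/z = (10 + 14i)/296

1/z = 0.0338 + 0.0473i


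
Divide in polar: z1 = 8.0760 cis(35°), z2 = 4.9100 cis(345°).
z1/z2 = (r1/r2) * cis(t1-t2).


r = 8.0760 / 4.9100 = 1.6448
theta = 35° - 345° = -310° = 50° (mod 360)

1.6448 cis(50°)


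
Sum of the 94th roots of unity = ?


The sum of all 94th roots of unity is 0.
Geometric series: (1 - w^94)/(1 - w) = (1-1)/(1-w) = 0 since w^94 = 1, w ≠ 1.
Alternatively: coefficient of z^93 in z^94 - 1 is 0.

0


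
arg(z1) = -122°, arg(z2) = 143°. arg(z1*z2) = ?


arg(z1*z2) = -122° + 143° = 21°
Normalized to (-180°, 180°]: 21°

21°


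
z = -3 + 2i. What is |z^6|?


|z| = sqrt(9+4) = sqrt(13) = 3.6056
|z^6| = |z|^6 = (sqrt(13))^6 = 13^3 = 2197

|z^6| = 2197


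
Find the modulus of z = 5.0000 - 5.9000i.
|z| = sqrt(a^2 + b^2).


|z| = sqrt(5^2 + (-5.9)^2) = sqrt(25 + 34.81) = sqrt(59.81) = 7.7337

|z| = 7.7337


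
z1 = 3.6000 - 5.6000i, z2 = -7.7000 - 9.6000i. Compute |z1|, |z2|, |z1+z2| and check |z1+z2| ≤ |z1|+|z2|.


|z1| = sqrt(3.6^2 + (-5.6)^2) = sqrt(44.32) = 6.6573
|z2| = sqrt((-7.7)^2 + (-9.6)^2) = sqrt(151.45) = 12.3065
z1+z2 = -4.1000 - 15.2000i
|z1+z2| = sqrt(247.85) = 15.7433
|z1|+|z2| = 6.6573 + 12.3065 = 18.9638

|z1+z2| = 15.7433 ≤ |z1|+|z2| = 18.9638 (verified)


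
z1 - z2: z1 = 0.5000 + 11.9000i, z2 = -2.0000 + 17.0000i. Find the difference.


Real: 0.5 + 2 = 2.5
Imag: 11.9 - 17 = -5.1

2.5000 - 5.1000i


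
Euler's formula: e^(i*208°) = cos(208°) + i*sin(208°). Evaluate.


cos(208°) = -0.8829
sin(208°) = -0.4695

e^(i*208°) = -0.8829 - 0.4695i


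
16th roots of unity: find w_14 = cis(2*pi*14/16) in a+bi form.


Angle = 360*14/16 = 315°
a = cos(315°) = 0.7071
b = sin(315°) = -0.7071

0.7071 - 0.7071i


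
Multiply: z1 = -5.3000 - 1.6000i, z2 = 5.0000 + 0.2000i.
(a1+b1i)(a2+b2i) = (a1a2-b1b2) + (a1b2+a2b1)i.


Real = -5.3*5 - (-1.6)*0.2 = -26.5 - (-0.32) = -26.18
Imag = -5.3*0.2 + 5*(-1.6) = -1.06 - (8) = -9.06

-26.1800 - 9.0600i


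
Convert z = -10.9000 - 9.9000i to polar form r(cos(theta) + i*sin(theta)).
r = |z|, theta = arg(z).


r = sqrt(118.81+98.01) = sqrt(216.82) = 14.7248
theta = atan2(-9.9, -10.9) = -137.7525 degrees

r = 14.7248, theta = -137.7525 degrees


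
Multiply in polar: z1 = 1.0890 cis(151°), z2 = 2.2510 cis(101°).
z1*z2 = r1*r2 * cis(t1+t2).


r = 1.0890 * 2.2510 = 2.4513
theta = 151° + 101° = 252° = 252° (mod 360)

2.4513 cis(252°)


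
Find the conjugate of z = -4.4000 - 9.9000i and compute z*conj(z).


z_bar = -4.4000 + 9.9000i
z*z_bar = (-4.4)^2 + (-9.9)^2 = 19.36 + 98.01 = 117.37

z_bar = -4.4000 + 9.9000i, z*z_bar = 117.37


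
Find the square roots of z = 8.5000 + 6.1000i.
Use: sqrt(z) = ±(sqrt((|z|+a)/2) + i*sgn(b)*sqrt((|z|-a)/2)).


|z| = sqrt(72.25+37.21) = 10.4623
sqrt((|z|+a)/2) = sqrt((10.4623+8.5)/2) = sqrt(9.4812) = 3.0791
sqrt((|z|-a)/2) = sqrt((10.4623-8.5)/2) = sqrt(0.9812) = 0.9905

±(3.0791 + 0.9905i) i.e. 3.0791 + 0.9905i and -3.0791 - 0.9905i


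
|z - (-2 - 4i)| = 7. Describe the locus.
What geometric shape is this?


|z - z0| = r is a circle with center z0 and radius r.
Center = (-2, -4), radius = 7

Circle with center (-2, -4) and radius 7


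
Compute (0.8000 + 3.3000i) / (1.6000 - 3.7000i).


Conjugate of z2 = 1.6000 + 3.7000i
Numerator: (0.8000 + 3.3000i)(1.6000 + 3.7000i) = -10.9300 + 8.2400i
Denominator: 1.6^2 + (-3.7)^2 = 16.25
Result = (-10.9300 + 8.2400i)/16.25

-0.6726 + 0.5071i


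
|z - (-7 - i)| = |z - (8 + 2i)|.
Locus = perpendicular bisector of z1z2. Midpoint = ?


Equal distances means the locus is the perpendicular bisector of z1 and z2.
Midpoint = ((-7+8)/2, (-1+2)/2) = (0.5000, 0.5000)

Perpendicular bisector through (0.5000, 0.5000)


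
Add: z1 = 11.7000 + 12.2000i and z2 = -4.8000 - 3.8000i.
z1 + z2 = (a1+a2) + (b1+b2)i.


Real: 11.7 - 4.8 = 6.9
Imag: 12.2 - 3.8 = 8.4

6.9000 + 8.4000i


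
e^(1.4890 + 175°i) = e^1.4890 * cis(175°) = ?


e^1.4890 = 4.4327
cos(175°) = -0.99619
sin(175°) = 0.087156
Real = 4.4327*(-0.99619) = -4.4158
Imag = 4.4327*0.087156 = 0.3863

-4.4158 + 0.3863i


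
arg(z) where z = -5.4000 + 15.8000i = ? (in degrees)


Re = -5.4, Im = 15.8
arg = atan2(15.8, -5.4) = 108.8690 degrees

arg(z) = 108.8690 degrees


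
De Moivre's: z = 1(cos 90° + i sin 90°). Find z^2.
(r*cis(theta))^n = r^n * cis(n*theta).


r^2 = 1^2 = 1
n*theta = 2*90° = 180° = 180° (mod 360)
a = 1*cos(180°) = -1.0000
b = 1*sin(180°) = 0

1 cis(180°) = -1.0000 + 0i


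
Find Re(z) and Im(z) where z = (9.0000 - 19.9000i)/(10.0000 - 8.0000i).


Multiply by conjugate: (9.0000 - 19.9000i)(10.0000 + 8.0000i) / (10^2 + (-8)^2)
Numerator real = 9*10 - (19.9)*(-8) = 249.2
Numerator imag = -19.9*10 - 9*(-8) = -127
Denominator = 164
Re(z) = 249.2/164 = 1.5195
Im(z) = -127/164 = -0.7744

Re(z) = 1.5195, Im(z) = -0.7744


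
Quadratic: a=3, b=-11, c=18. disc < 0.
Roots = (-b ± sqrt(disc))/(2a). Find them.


disc = (-11)^2 - 4*3*18 = 121 - 216 = -95
sqrt(|disc|) = sqrt(95) = 9.7468
Real part = 11/(2*3) = 1.8333
Imag part = 9.7468/(2*3) = 1.6245

1.8333 ± 1.6245i


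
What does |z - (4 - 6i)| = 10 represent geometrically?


|z - z0| = r is a circle with center z0 and radius r.
Center = (4, -6), radius = 10

Circle with center (4, -6) and radius 10


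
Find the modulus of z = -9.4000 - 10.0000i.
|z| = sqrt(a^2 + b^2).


|z| = sqrt((-9.4)^2 + (-10)^2) = sqrt(88.36 + 100) = sqrt(188.36) = 13.7244

|z| = 13.7244


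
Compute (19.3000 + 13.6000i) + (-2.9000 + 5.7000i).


Real: 19.3 - 2.9 = 16.4
Imag: 13.6 + 5.7 = 19.3

16.4000 + 19.3000i


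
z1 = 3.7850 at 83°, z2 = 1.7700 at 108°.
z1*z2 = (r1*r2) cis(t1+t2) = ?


r = 3.7850 * 1.7700 = 6.6995
theta = 83° + 108° = 191° = 191° (mod 360)

6.6995 cis(191°)


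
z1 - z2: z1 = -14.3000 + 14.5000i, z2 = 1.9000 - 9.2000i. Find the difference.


Real: -14.3 - 1.9 = -16.2
Imag: 14.5 + 9.2 = 23.7

-16.2000 + 23.7000i


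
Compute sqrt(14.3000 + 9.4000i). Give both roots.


|z| = sqrt(204.49+88.36) = 17.1129
sqrt((|z|+a)/2) = sqrt((17.1129+14.3)/2) = sqrt(15.7064) = 3.9631
sqrt((|z|-a)/2) = sqrt((17.1129-14.3)/2) = sqrt(1.4064) = 1.1859

±(3.9631 + 1.1859i) i.e. 3.9631 + 1.1859i and -3.9631 - 1.1859i


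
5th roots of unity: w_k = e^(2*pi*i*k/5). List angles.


The 5th roots of unity are cis(360k/5°) for k=0..4
Angle step = 360/5 = 72°
Primitive root: cis(72°)
Primitive root = 0.3090 + 0.9511i

5 roots at angles: 0°, 72°, 144°, 216°, 288°


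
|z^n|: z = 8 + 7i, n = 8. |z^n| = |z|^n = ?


|z| = sqrt(64+49) = sqrt(113) = 10.6301
|z^8| = |z|^8 = (sqrt(113))^8 = 113^4 = 163047361

|z^8| = 163047361


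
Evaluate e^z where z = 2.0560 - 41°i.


e^2.0560 = 7.81465
cos(-41°) = 0.75471
sin(-41°) = -0.65606
Real = 7.81465*0.75471 = 5.8978
Imag = 7.81465*(-0.65606) = -5.1269

5.8978 - 5.1269i


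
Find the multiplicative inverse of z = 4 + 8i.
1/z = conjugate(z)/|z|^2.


|z|^2 = 16+64 = 80
1/z = (4 - 8i)/80

1/z = 0.0500 - 0.1000i


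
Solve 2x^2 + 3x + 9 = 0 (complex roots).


disc = 3^2 - 4*2*9 = 9 - 72 = -63
sqrt(|disc|) = sqrt(63) = 7.9373
Real part = -3/(2*2) = -0.7500
Imag part = 7.9373/(2*2) = 1.9843

-0.7500 ± 1.9843i


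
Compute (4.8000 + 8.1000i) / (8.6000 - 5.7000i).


Conjugate of z2 = 8.6000 + 5.7000i
Numerator: (4.8000 + 8.1000i)(8.6000 + 5.7000i) = -4.8900 + 97.0200i
Denominator: 8.6^2 + (-5.7)^2 = 106.45
Result = (-4.8900 + 97.0200i)/106.45

-0.0459 + 0.9114i


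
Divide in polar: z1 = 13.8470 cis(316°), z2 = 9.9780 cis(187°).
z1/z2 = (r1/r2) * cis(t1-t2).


r = 13.8470 / 9.9780 = 1.3878
theta = 316° - 187° = 129° = 129° (mod 360)

1.3878 cis(129°)


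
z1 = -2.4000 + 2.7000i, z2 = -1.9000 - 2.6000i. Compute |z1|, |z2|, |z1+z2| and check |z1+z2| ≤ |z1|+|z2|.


|z1| = sqrt((-2.4)^2 + 2.7^2) = sqrt(13.05) = 3.6125
|z2| = sqrt((-1.9)^2 + (-2.6)^2) = sqrt(10.37) = 3.2202
z1+z2 = -4.3000 + 0.1000i
|z1+z2| = sqrt(18.5) = 4.3012
|z1|+|z2| = 3.6125 + 3.2202 = 6.8327

|z1+z2| = 4.3012 ≤ |z1|+|z2| = 6.8327 (verified)


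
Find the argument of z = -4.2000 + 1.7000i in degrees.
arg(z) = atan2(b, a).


Re = -4.2, Im = 1.7
arg = atan2(1.7, -4.2) = 157.9638 degrees

arg(z) = 157.9638 degrees


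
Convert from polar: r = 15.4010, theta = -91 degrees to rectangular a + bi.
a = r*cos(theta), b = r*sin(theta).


a = 15.4010*cos(-91°) = 15.4010*(-0.017452) = -0.2688
b = 15.4010*sin(-91°) = 15.4010*(-0.99985) = -15.3987

-0.2688 - 15.3987i


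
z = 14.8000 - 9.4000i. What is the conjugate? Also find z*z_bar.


z_bar = 14.8000 + 9.4000i
z*z_bar = 14.8^2 + (-9.4)^2 = 219.04 + 88.36 = 307.4

z_bar = 14.8000 + 9.4000i, z*z_bar = 307.4


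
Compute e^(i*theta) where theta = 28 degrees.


cos(28°) = 0.8829
sin(28°) = 0.4695

e^(i*28°) = 0.8829 + 0.4695i


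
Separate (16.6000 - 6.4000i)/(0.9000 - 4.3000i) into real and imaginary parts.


Multiply by conjugate: (16.6000 - 6.4000i)(0.9000 + 4.3000i) / (0.9^2 + (-4.3)^2)
Numerator real = 16.6*0.9 - (6.4)*(-4.3) = 42.46
Numerator imag = -6.4*0.9 - 16.6*(-4.3) = 65.62
Denominator = 19.3
Re(z) = 42.46/19.3 = 2.2000
Im(z) = 65.62/19.3 = 3.4000

Re(z) = 2.2000, Im(z) = 3.4000


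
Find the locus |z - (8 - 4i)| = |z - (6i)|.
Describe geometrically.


Equal distances means the locus is the perpendicular bisector of z1 and z2.
Midpoint = ((8+0)/2, (-4+6)/2) = (4.0000, 1.0000)

Perpendicular bisector through (4.0000, 1.0000)


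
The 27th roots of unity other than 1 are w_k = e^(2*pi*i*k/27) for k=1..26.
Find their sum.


With w = e^(2*pi*i/27), all 27 of the 27th roots of unity w^0 = 1, w, ..., w^(26) sum to 0: 1 + w + ... + w^(26) = (1 - w^27)/(1 - w) = 0 since w^27 = 1, w ≠ 1.
Removing the root 1: w + w^2 + ... + w^(26) = 0 - 1 = -1

Sum = -1


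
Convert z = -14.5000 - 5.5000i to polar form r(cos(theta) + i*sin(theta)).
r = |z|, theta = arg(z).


r = sqrt(210.25+30.25) = sqrt(240.5) = 15.5081
theta = atan2(-5.5, -14.5) = -159.2277 degrees

r = 15.5081, theta = -159.2277 degrees


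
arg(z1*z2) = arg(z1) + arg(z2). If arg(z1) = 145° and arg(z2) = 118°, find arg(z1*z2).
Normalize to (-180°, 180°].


arg(z1*z2) = 145° + 118° = 263°
Normalized to (-180°, 180°]: -97°

-97°


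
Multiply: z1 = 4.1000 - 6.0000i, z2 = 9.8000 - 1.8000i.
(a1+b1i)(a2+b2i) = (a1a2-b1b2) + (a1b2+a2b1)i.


Real = 4.1*9.8 - (-6)*(-1.8) = 40.18 - 10.8 = 29.38
Imag = 4.1*(-1.8) + 9.8*(-6) = -7.38 - (58.8) = -66.18

29.3800 - 66.1800i


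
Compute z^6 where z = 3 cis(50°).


r^6 = 3^6 = 729
n*theta = 6*50° = 300° = 300° (mod 360)
a = 729*cos(300°) = 364.5000
b = 729*sin(300°) = -631.3325

729 cis(300°) = 364.5000 - 631.3325i


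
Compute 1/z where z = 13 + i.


|z|^2 = 169+1 = 170
1/z = (13 - 1i)/170

1/z = 0.0765 - 0.0059i


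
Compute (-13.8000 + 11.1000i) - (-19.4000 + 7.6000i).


Real: -13.8 + 19.4 = 5.6
Imag: 11.1 - 7.6 = 3.5

5.6000 + 3.5000i


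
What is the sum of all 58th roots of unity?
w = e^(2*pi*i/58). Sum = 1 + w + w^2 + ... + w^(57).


The sum of all 58th roots of unity is 0.
Geometric series: (1 - w^58)/(1 - w) = (1-1)/(1-w) = 0 since w^58 = 1, w ≠ 1.
Alternatively: coefficient of z^57 in z^58 - 1 is 0.

0


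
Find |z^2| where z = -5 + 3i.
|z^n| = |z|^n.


|z| = sqrt(25+9) = sqrt(34) = 5.8310
|z^2| = |z|^2 = (sqrt(34))^2 = 34

|z^2| = 34


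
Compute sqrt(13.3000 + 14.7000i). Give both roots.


|z| = sqrt(176.89+216.09) = 19.8237
sqrt((|z|+a)/2) = sqrt((19.8237+13.3)/2) = sqrt(16.5619) = 4.0696
sqrt((|z|-a)/2) = sqrt((19.8237-13.3)/2) = sqrt(3.2619) = 1.8061

±(4.0696 + 1.8061i) i.e. 4.0696 + 1.8061i and -4.0696 - 1.8061i


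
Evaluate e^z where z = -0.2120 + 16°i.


e^-0.2120 = 0.80896
cos(16°) = 0.96126
sin(16°) = 0.27564
Real = 0.80896*0.96126 = 0.7776
Imag = 0.80896*0.27564 = 0.2230

0.7776 + 0.2230i


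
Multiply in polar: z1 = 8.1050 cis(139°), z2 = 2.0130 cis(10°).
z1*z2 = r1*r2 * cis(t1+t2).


r = 8.1050 * 2.0130 = 16.3154
theta = 139° + 10° = 149° = 149° (mod 360)

16.3154 cis(149°)


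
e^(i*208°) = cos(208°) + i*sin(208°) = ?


cos(208°) = -0.8829
sin(208°) = -0.4695

e^(i*208°) = -0.8829 - 0.4695i


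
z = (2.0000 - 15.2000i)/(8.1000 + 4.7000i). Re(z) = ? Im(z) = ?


Multiply by conjugate: (2.0000 - 15.2000i)(8.1000 - 4.7000i) / (8.1^2 + 4.7^2)
Numerator real = 2*8.1 - (15.2)*4.7 = -55.24
Numerator imag = -15.2*8.1 - 2*4.7 = -132.52
Denominator = 87.7
Re(z) = -55.24/87.7 = -0.6299
Im(z) = -132.52/87.7 = -1.5111

Re(z) = -0.6299, Im(z) = -1.5111


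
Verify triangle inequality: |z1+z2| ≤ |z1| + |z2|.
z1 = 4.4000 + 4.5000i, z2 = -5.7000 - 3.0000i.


|z1| = sqrt(4.4^2 + 4.5^2) = sqrt(39.61) = 6.2936
|z2| = sqrt((-5.7)^2 + (-3)^2) = sqrt(41.49) = 6.4413
z1+z2 = -1.3000 + 1.5000i
|z1+z2| = sqrt(3.94) = 1.9849
|z1|+|z2| = 6.2936 + 6.4413 = 12.7349

|z1+z2| = 1.9849 ≤ |z1|+|z2| = 12.7349 (verified)


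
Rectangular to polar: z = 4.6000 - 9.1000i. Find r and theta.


r = sqrt(21.16+82.81) = sqrt(103.97) = 10.1966
theta = atan2(-9.1, 4.6) = -63.1837 degrees

r = 10.1966, theta = -63.1837 degrees


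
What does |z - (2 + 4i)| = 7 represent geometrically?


|z - z0| = r is a circle with center z0 and radius r.
Center = (2, 4), radius = 7

Circle with center (2, 4) and radius 7


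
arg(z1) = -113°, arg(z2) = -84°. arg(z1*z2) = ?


arg(z1*z2) = -113° - 84° = -197°
Normalized to (-180°, 180°]: 163°

163°


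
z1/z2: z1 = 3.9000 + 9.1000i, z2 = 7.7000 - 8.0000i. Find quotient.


Conjugate of z2 = 7.7000 + 8.0000i
Numerator: (3.9000 + 9.1000i)(7.7000 + 8.0000i) = -42.7700 + 101.2700i
Denominator: 7.7^2 + (-8)^2 = 123.29
Result = (-42.7700 + 101.2700i)/123.29

-0.3469 + 0.8214i


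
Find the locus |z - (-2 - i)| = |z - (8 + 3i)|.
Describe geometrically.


Equal distances means the locus is the perpendicular bisector of z1 and z2.
Midpoint = ((-2+8)/2, (-1+3)/2) = (3.0000, 1.0000)

Perpendicular bisector through (3.0000, 1.0000)


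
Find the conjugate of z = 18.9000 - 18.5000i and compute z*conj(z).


z_bar = 18.9000 + 18.5000i
z*z_bar = 18.9^2 + (-18.5)^2 = 357.21 + 342.25 = 699.46

z_bar = 18.9000 + 18.5000i, z*z_bar = 699.46


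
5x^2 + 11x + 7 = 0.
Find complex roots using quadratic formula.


disc = 11^2 - 4*5*7 = 121 - 140 = -19
sqrt(|disc|) = sqrt(19) = 4.3589
Real part = -11/(2*5) = -1.1000
Imag part = 4.3589/(2*5) = 0.4359

-1.1000 ± 0.4359i


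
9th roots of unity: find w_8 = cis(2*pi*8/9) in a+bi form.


Angle = 360*8/9 = 320°
a = cos(320°) = 0.7660
b = sin(320°) = -0.6428

0.7660 - 0.6428i


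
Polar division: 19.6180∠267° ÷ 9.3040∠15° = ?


r = 19.6180 / 9.3040 = 2.1086
theta = 267° - 15° = 252° = 252° (mod 360)

2.1086 cis(252°)


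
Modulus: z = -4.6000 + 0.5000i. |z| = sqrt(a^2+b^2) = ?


|z| = sqrt((-4.6)^2 + 0.5^2) = sqrt(21.16 + 0.25) = sqrt(21.41) = 4.6271

|z| = 4.6271


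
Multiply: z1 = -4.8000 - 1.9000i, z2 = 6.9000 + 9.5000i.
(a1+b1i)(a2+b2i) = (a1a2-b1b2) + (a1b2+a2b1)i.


Real = -4.8*6.9 - (-1.9)*9.5 = -33.12 - (-18.05) = -15.07
Imag = -4.8*9.5 + 6.9*(-1.9) = -45.6 - (13.11) = -58.71

-15.0700 - 58.7100i


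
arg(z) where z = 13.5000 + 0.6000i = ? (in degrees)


Re = 13.5, Im = 0.6
arg = atan2(0.6, 13.5) = 2.5448 degrees

arg(z) = 2.5448 degrees


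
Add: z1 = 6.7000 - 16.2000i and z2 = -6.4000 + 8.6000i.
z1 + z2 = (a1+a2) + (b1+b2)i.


Real: 6.7 - 6.4 = 0.3
Imag: -16.2 + 8.6 = -7.6

0.3000 - 7.6000i


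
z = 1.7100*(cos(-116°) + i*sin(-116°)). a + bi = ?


a = 1.7100*cos(-116°) = 1.7100*(-0.43837) = -0.7496
b = 1.7100*sin(-116°) = 1.7100*(-0.8988) = -1.5369

-0.7496 - 1.5369i


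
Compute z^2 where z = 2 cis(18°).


r^2 = 2^2 = 4
n*theta = 2*18° = 36° = 36° (mod 360)
a = 4*cos(36°) = 3.2361
b = 4*sin(36°) = 2.3511

4 cis(36°) = 3.2361 + 2.3511i


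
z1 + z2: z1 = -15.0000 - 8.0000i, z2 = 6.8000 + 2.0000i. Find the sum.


Real: -15 + 6.8 = -8.2
Imag: -8 + 2 = -6

-8.2000 - 6.0000i


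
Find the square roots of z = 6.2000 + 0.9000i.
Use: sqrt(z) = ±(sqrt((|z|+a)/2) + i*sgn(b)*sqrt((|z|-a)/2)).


|z| = sqrt(38.44+0.81) = 6.2650
sqrt((|z|+a)/2) = sqrt((6.2650+6.2)/2) = sqrt(6.2325) = 2.4965
sqrt((|z|-a)/2) = sqrt((6.2650-6.2)/2) = sqrt(0.0325) = 0.1803

±(2.4965 + 0.1803i) i.e. 2.4965 + 0.1803i and -2.4965 - 0.1803i


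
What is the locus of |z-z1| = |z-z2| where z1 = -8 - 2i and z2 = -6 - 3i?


Equal distances means the locus is the perpendicular bisector of z1 and z2.
Midpoint = ((-8+(-6))/2, (-2+(-3))/2) = (-7.0000, -2.5000)

Perpendicular bisector through (-7.0000, -2.5000)


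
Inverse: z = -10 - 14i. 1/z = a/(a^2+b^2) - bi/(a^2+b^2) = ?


|z|^2 = 100+196 = 296
1/z = (-10 + 14i)/296

1/z = -0.0338 + 0.0473i


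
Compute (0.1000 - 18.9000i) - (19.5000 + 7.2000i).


Real: 0.1 - 19.5 = -19.4
Imag: -18.9 - 7.2 = -26.1

-19.4000 - 26.1000i


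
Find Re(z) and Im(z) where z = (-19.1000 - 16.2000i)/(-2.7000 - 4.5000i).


Multiply by conjugate: (-19.1000 - 16.2000i)(-2.7000 + 4.5000i) / ((-2.7)^2 + (-4.5)^2)
Numerator real = -19.1*(-2.7) - (16.2)*(-4.5) = 124.47
Numerator imag = -16.2*(-2.7) - (-19.1)*(-4.5) = -42.21
Denominator = 27.54
Re(z) = 124.47/27.54 = 4.5196
Im(z) = -42.21/27.54 = -1.5327

Re(z) = 4.5196, Im(z) = -1.5327


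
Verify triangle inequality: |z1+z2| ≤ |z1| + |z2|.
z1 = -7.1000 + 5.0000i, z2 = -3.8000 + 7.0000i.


|z1| = sqrt((-7.1)^2 + 5^2) = sqrt(75.41) = 8.6839
|z2| = sqrt((-3.8)^2 + 7^2) = sqrt(63.44) = 7.9649
z1+z2 = -10.9000 + 12.0000i
|z1+z2| = sqrt(262.81) = 16.2114
|z1|+|z2| = 8.6839 + 7.9649 = 16.6488

|z1+z2| = 16.2114 ≤ |z1|+|z2| = 16.6488 (verified)


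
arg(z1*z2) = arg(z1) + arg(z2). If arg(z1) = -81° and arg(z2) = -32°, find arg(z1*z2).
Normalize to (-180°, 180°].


arg(z1*z2) = -81° - 32° = -113°
Normalized to (-180°, 180°]: -113°

-113°


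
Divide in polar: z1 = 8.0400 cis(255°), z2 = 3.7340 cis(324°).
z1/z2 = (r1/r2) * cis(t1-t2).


r = 8.0400 / 3.7340 = 2.1532
theta = 255° - 324° = -69° = 291° (mod 360)

2.1532 cis(291°)


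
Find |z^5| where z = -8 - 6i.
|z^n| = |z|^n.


|z| = sqrt(64+36) = sqrt(100) = 10
|z^5| = |z|^5 = 10^5 = 100000

|z^5| = 100000


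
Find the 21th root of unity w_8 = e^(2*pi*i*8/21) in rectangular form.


Angle = 360*8/21 = 137.1429°
a = cos(137.1429°) = -0.7331
b = sin(137.1429°) = 0.6802

-0.7331 + 0.6802i


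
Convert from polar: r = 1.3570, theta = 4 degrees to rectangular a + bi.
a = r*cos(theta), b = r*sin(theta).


a = 1.3570*cos(4°) = 1.3570*0.9976 = 1.3537
b = 1.3570*sin(4°) = 1.3570*0.0698 = 0.0947

1.3537 + 0.0947i


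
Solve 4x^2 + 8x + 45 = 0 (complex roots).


disc = 8^2 - 4*4*45 = 64 - 720 = -656
sqrt(|disc|) = sqrt(656) = 25.6125
Real part = -8/(2*4) = -1.0000
Imag part = 25.6125/(2*4) = 3.2016

-1.0000 ± 3.2016i


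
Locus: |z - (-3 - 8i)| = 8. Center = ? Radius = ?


|z - z0| = r is a circle with center z0 and radius r.
Center = (-3, -8), radius = 8

Circle with center (-3, -8) and radius 8


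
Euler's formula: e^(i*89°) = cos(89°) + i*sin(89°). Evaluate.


cos(89°) = 0.0175
sin(89°) = 0.9998

e^(i*89°) = 0.0175 + 0.9998i


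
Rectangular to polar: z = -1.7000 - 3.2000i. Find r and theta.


r = sqrt(2.89+10.24) = sqrt(13.13) = 3.6235
theta = atan2(-3.2, -1.7) = -117.9795 degrees

r = 3.6235, theta = -117.9795 degrees


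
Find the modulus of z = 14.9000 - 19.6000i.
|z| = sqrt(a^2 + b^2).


|z| = sqrt(14.9^2 + (-19.6)^2) = sqrt(222.01 + 384.16) = sqrt(606.17) = 24.6205

|z| = 24.6205


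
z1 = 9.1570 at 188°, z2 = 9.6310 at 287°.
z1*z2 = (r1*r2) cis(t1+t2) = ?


r = 9.1570 * 9.6310 = 88.1911
theta = 188° + 287° = 475° = 115° (mod 360)

88.1911 cis(115°)


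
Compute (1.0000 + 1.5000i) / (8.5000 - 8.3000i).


Conjugate of z2 = 8.5000 + 8.3000i
Numerator: (1.0000 + 1.5000i)(8.5000 + 8.3000i) = -3.9500 + 21.0500i
Denominator: 8.5^2 + (-8.3)^2 = 141.14
Result = (-3.9500 + 21.0500i)/141.14

-0.0280 + 0.1491i


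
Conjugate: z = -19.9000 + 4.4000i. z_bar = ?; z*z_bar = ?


z_bar = -19.9000 - 4.4000i
z*z_bar = (-19.9)^2 + 4.4^2 = 396.01 + 19.36 = 415.37

z_bar = -19.9000 - 4.4000i, z*z_bar = 415.37


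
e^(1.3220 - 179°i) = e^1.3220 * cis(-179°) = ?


e^1.3220 = 3.7509
cos(-179°) = -0.99985
sin(-179°) = -0.01745
Real = 3.7509*(-0.99985) = -3.7503
Imag = 3.7509*(-0.01745) = -0.0655

-3.7503 - 0.0655i


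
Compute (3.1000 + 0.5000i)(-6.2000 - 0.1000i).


Real = 3.1*(-6.2) - 0.5*(-0.1) = -19.22 - (-0.05) = -19.17
Imag = 3.1*(-0.1) - (6.2)*0.5 = -0.31 - (3.1) = -3.41

-19.1700 - 3.4100i


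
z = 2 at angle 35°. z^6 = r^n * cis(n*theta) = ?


r^6 = 2^6 = 64
n*theta = 6*35° = 210° = 210° (mod 360)
a = 64*cos(210°) = -55.4256
b = 64*sin(210°) = -32.0000

64 cis(210°) = -55.4256 - 32.0000i


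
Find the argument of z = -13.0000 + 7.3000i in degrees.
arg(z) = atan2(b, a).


Re = -13, Im = 7.3
arg = atan2(7.3, -13) = 150.6841 degrees

arg(z) = 150.6841 degrees


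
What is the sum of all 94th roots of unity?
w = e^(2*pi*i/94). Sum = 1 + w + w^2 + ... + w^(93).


The sum of all 94th roots of unity is 0.
Geometric series: (1 - w^94)/(1 - w) = (1-1)/(1-w) = 0 since w^94 = 1, w ≠ 1.
Alternatively: coefficient of z^93 in z^94 - 1 is 0.

0


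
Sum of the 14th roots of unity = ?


The sum of all 14th roots of unity is 0.
Geometric series: (1 - w^14)/(1 - w) = (1-1)/(1-w) = 0 since w^14 = 1, w ≠ 1.
Alternatively: coefficient of z^13 in z^14 - 1 is 0.

0


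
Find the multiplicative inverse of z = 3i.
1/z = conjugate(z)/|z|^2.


|z|^2 = 0+9 = 9
1/z = (0 - 3i)/9

1/z = 0 - 0.3333i


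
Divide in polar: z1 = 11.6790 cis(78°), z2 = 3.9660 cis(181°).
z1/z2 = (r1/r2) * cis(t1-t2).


r = 11.6790 / 3.9660 = 2.9448
theta = 78° - 181° = -103° = 257° (mod 360)

2.9448 cis(257°)


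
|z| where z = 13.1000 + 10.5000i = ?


|z| = sqrt(13.1^2 + 10.5^2) = sqrt(171.61 + 110.25) = sqrt(281.86) = 16.7887

|z| = 16.7887


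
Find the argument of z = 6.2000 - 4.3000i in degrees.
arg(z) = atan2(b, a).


Re = 6.2, Im = -4.3
arg = atan2(-4.3, 6.2) = -34.7432 degrees

arg(z) = -34.7432 degrees


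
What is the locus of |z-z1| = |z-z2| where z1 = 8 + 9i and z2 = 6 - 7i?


Equal distances means the locus is the perpendicular bisector of z1 and z2.
Midpoint = ((8+6)/2, (9+(-7))/2) = (7.0000, 1.0000)

Perpendicular bisector through (7.0000, 1.0000)


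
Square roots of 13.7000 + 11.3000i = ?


|z| = sqrt(187.69+127.69) = 17.7589
sqrt((|z|+a)/2) = sqrt((17.7589+13.7)/2) = sqrt(15.7295) = 3.9660
sqrt((|z|-a)/2) = sqrt((17.7589-13.7)/2) = sqrt(2.0295) = 1.4246

±(3.9660 + 1.4246i) i.e. 3.9660 + 1.4246i and -3.9660 - 1.4246i


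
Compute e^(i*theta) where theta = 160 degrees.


cos(160°) = -0.9397
sin(160°) = 0.3420

e^(i*160°) = -0.9397 + 0.3420i


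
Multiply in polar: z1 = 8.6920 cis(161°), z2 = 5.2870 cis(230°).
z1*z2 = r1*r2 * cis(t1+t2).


r = 8.6920 * 5.2870 = 45.9546
theta = 161° + 230° = 391° = 31° (mod 360)

45.9546 cis(31°)


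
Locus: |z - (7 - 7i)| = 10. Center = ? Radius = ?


|z - z0| = r is a circle with center z0 and radius r.
Center = (7, -7), radius = 10

Circle with center (7, -7) and radius 10


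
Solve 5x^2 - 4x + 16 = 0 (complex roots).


disc = (-4)^2 - 4*5*16 = 16 - 320 = -304
sqrt(|disc|) = sqrt(304) = 17.4356
Real part = 4/(2*5) = 0.4000
Imag part = 17.4356/(2*5) = 1.7436

0.4000 ± 1.7436i


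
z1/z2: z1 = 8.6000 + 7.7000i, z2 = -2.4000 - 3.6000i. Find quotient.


Conjugate of z2 = -2.4000 + 3.6000i
Numerator: (8.6000 + 7.7000i)(-2.4000 + 3.6000i) = -48.3600 + 12.4800i
Denominator: (-2.4)^2 + (-3.6)^2 = 18.72
Result = (-48.3600 + 12.4800i)/18.72

-2.5833 + 0.6667i


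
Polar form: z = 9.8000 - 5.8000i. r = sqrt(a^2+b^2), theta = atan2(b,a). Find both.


r = sqrt(96.04+33.64) = sqrt(129.68) = 11.3877
theta = atan2(-5.8, 9.8) = -30.6186 degrees

r = 11.3877, theta = -30.6186 degrees


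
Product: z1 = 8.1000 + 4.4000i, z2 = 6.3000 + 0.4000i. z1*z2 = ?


Real = 8.1*6.3 - 4.4*0.4 = 51.03 - 1.76 = 49.27
Imag = 8.1*0.4 + 6.3*4.4 = 3.24 + 27.72 = 30.96

49.2700 + 30.9600i


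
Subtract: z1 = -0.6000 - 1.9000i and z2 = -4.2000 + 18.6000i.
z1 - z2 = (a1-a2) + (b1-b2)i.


Real: -0.6 + 4.2 = 3.6
Imag: -1.9 - 18.6 = -20.5

3.6000 - 20.5000i


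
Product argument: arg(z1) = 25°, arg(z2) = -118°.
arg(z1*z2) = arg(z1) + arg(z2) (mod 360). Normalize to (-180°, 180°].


arg(z1*z2) = 25° - 118° = -93°
Normalized to (-180°, 180°]: -93°

-93°


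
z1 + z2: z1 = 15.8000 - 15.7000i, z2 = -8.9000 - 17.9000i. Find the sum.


Real: 15.8 - 8.9 = 6.9
Imag: -15.7 - 17.9 = -33.6

6.9000 - 33.6000i


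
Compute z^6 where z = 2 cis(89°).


r^6 = 2^6 = 64
n*theta = 6*89° = 534° = 174° (mod 360)
a = 64*cos(174°) = -63.6494
b = 64*sin(174°) = 6.6898

64 cis(174°) = -63.6494 + 6.6898i


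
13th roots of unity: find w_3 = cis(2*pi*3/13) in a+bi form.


Angle = 360*3/13 = 83.0769°
a = cos(83.0769°) = 0.1205
b = sin(83.0769°) = 0.9927

0.1205 + 0.9927i


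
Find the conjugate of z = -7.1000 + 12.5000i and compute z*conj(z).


z_bar = -7.1000 - 12.5000i
z*z_bar = (-7.1)^2 + 12.5^2 = 50.41 + 156.25 = 206.66

z_bar = -7.1000 - 12.5000i, z*z_bar = 206.66


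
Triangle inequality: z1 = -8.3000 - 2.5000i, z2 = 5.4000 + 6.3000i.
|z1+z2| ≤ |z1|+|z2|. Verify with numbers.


|z1| = sqrt((-8.3)^2 + (-2.5)^2) = sqrt(75.14) = 8.6683
|z2| = sqrt(5.4^2 + 6.3^2) = sqrt(68.85) = 8.2976
z1+z2 = -2.9000 + 3.8000i
|z1+z2| = sqrt(22.85) = 4.7802
|z1|+|z2| = 8.6683 + 8.2976 = 16.9659

|z1+z2| = 4.7802 ≤ |z1|+|z2| = 16.9659 (verified)


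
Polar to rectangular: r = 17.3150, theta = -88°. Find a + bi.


a = 17.3150*cos(-88°) = 17.3150*0.0349 = 0.6043
b = 17.3150*sin(-88°) = 17.3150*(-0.999391) = -17.3045

0.6043 - 17.3045i


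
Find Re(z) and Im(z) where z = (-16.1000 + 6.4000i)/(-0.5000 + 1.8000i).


Multiply by conjugate: (-16.1000 + 6.4000i)(-0.5000 - 1.8000i) / ((-0.5)^2 + 1.8^2)
Numerator real = -16.1*(-0.5) + 6.4*1.8 = 19.57
Numerator imag = 6.4*(-0.5) - (-16.1)*1.8 = 25.78
Denominator = 3.49
Re(z) = 19.57/3.49 = 5.6074
Im(z) = 25.78/3.49 = 7.3868

Re(z) = 5.6074, Im(z) = 7.3868


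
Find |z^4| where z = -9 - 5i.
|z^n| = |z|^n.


|z| = sqrt(81+25) = sqrt(106) = 10.2956
|z^4| = |z|^4 = (sqrt(106))^4 = 106^2 = 11236

|z^4| = 11236


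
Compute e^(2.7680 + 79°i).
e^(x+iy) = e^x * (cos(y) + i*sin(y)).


e^2.7680 = 15.9267
cos(79°) = 0.19081
sin(79°) = 0.98163
Real = 15.9267*0.19081 = 3.0390
Imag = 15.9267*0.98163 = 15.6341

3.0390 + 15.6341i


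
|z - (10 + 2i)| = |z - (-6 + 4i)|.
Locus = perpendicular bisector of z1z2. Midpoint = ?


Equal distances means the locus is the perpendicular bisector of z1 and z2.
Midpoint = ((10+(-6))/2, (2+4)/2) = (2.0000, 3.0000)

Perpendicular bisector through (2.0000, 3.0000)


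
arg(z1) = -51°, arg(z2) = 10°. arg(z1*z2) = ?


arg(z1*z2) = -51° + 10° = -41°
Normalized to (-180°, 180°]: -41°

-41°


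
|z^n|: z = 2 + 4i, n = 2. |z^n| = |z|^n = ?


|z| = sqrt(4+16) = sqrt(20) = 4.4721
|z^2| = |z|^2 = (sqrt(20))^2 = 20

|z^2| = 20


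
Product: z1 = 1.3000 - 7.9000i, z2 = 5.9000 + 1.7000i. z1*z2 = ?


Real = 1.3*5.9 - (-7.9)*1.7 = 7.67 - (-13.43) = 21.1
Imag = 1.3*1.7 + 5.9*(-7.9) = 2.21 - (46.61) = -44.4

21.1000 - 44.4000i


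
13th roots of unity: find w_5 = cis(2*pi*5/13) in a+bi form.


Angle = 360*5/13 = 138.4615°
a = cos(138.4615°) = -0.7485
b = sin(138.4615°) = 0.6631

-0.7485 + 0.6631i


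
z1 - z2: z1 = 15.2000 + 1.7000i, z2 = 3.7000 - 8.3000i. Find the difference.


Real: 15.2 - 3.7 = 11.5
Imag: 1.7 + 8.3 = 10

11.5000 + 10.0000i


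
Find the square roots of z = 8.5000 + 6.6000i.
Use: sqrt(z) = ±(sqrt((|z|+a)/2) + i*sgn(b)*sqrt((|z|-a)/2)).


|z| = sqrt(72.25+43.56) = 10.7615
sqrt((|z|+a)/2) = sqrt((10.7615+8.5)/2) = sqrt(9.6308) = 3.1033
sqrt((|z|-a)/2) = sqrt((10.7615-8.5)/2) = sqrt(1.1308) = 1.0634

±(3.1033 + 1.0634i) i.e. 3.1033 + 1.0634i and -3.1033 - 1.0634i


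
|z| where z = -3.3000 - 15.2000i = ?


|z| = sqrt((-3.3)^2 + (-15.2)^2) = sqrt(10.89 + 231.04) = sqrt(241.93) = 15.5541

|z| = 15.5541


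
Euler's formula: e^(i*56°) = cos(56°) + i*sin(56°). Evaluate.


cos(56°) = 0.5592
sin(56°) = 0.8290

e^(i*56°) = 0.5592 + 0.8290i


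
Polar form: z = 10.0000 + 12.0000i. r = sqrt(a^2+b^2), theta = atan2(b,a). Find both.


r = sqrt(100+144) = sqrt(244) = 15.6205
theta = atan2(12, 10) = 50.1944 degrees

r = 15.6205, theta = 50.1944 degrees


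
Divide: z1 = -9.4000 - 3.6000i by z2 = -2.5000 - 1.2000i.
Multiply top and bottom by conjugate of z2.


Conjugate of z2 = -2.5000 + 1.2000i
Numerator: (-9.4000 - 3.6000i)(-2.5000 + 1.2000i) = 27.8200 - 2.2800i
Denominator: (-2.5)^2 + (-1.2)^2 = 7.69
Result = (27.8200 - 2.2800i)/7.69

3.6177 - 0.2965i
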